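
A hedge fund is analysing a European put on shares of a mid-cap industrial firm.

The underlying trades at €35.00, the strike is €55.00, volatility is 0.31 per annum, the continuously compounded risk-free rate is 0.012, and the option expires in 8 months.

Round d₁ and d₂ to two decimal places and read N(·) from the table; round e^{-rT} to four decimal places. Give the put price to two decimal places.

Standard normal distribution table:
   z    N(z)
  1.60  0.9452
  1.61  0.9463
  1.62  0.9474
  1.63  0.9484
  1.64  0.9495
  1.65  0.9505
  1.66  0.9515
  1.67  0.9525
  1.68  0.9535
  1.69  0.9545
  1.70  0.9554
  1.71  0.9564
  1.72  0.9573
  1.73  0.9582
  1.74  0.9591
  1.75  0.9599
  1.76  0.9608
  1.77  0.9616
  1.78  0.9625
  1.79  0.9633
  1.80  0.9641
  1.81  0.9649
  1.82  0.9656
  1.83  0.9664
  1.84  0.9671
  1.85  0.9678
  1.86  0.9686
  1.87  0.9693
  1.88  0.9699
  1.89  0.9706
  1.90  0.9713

€19.72

σ√T = 0.31·√0.6667 = 0.2531
d₁ = [ln(35/55) + (0.012 + 0.31²/2)·0.6667] / 0.2531 = [-0.4520 + 0.0400] / 0.2531 = -1.6275 ≈ -1.63
d₂ = d₁ − σ√T = -1.6275 − 0.2531 = -1.8806 ≈ -1.88
e^(−rT) = e^(−0.012·0.6667) = 0.9920
P = 55·0.9920·N(1.88) − 35·N(1.63) = 55·0.9920·0.9699 − 35·0.9484 = 52.9177 − 33.1940 = 19.7237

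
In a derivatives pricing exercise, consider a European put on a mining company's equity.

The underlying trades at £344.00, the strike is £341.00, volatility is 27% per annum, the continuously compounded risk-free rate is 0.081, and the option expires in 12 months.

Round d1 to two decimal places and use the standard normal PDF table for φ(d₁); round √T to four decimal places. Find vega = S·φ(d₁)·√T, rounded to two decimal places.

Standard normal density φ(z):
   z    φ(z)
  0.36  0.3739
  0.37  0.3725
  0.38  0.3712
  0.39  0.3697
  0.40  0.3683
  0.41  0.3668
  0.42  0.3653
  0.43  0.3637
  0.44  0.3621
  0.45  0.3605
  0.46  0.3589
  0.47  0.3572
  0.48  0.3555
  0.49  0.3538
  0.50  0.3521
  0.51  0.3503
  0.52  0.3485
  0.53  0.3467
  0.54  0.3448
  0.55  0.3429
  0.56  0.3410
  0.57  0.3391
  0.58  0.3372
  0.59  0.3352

T = 1;  σ√T = 0.2700
d₁ = [ln(344/341) + (0.081 + 0.27²/2)·1] / 0.2700 = [0.0088 + 0.1174] / 0.2700 = 0.4674 → 0.47
√T = √1 = 1.0000
φ(d₁) = φ(0.47) = 0.3572
vega = S·φ(d₁)·√T = 344·0.3572·1.0000 = 122.8768

122.88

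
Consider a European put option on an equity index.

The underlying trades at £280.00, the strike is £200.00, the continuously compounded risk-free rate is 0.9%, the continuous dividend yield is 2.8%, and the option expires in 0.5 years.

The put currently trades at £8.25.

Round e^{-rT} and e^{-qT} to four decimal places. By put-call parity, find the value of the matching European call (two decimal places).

e^(−qT) = e^(−0.028·0.5) = 0.9861;  e^(−rT) = e^(−0.009·0.5) = 0.9955
Put-call parity: C − P = S·e^(−qT) − K·e^(−rT) = 280·0.9861 − 200·0.9955 = 276.1080 − 199.1000 = 77.0080
C = P + (C − P) = 8.25 + (77.0080) = 85.2580

£85.26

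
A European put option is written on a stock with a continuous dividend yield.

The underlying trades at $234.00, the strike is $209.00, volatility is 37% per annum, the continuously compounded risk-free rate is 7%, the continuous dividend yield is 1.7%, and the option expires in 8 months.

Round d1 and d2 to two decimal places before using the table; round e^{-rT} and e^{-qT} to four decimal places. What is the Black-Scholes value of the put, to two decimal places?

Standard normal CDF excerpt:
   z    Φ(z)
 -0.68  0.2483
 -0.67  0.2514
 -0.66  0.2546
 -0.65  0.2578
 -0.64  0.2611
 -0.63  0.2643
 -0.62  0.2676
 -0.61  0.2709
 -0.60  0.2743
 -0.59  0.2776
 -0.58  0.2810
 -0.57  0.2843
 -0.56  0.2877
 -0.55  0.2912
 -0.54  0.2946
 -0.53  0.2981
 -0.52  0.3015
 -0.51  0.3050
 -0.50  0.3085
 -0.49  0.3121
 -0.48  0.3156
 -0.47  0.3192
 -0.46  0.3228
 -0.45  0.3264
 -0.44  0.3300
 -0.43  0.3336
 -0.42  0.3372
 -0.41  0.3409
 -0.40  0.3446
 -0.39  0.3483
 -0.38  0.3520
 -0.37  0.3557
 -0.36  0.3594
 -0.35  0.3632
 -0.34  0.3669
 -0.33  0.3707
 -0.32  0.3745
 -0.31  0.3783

$12.78

T = 0.6667;  σ√T = 0.3021
d₁ = [ln(234/209) + (0.07 − 0.017 + 0.37²/2)·0.6667] / 0.3021 = [0.1130 + 0.0810] / 0.3021 = 0.6420 ≈ 0.64
d₂ = d₁ − σ√T = 0.6420 − 0.3021 = 0.3399 ≈ 0.34
e^(−qT) = e^(−0.017·0.6667) = 0.9887;  e^(−rT) = e^(−0.07·0.6667) = 0.9544
N(−d₂) = N(-0.34) = 0.3669;  N(−d₁) = N(-0.64) = 0.2611
P = 209·0.9544·0.3669 − 234·0.9887·0.2611 = 73.1854 − 60.4070 = 12.7784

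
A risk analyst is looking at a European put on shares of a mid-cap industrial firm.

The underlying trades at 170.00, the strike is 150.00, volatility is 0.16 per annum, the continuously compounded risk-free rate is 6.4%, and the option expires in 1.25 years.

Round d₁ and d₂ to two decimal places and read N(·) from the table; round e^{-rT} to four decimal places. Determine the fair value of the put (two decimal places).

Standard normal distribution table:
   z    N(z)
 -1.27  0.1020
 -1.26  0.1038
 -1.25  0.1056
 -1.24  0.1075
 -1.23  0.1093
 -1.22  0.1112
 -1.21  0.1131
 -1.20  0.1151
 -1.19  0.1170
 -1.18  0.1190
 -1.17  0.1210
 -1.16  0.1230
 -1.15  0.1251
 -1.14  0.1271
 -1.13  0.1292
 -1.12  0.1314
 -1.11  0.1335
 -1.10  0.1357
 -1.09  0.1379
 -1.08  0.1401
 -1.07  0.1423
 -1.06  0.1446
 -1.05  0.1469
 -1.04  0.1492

1.75

σ√T = 0.16 × 1.1180 = 0.1789
d₁ = [ln(170/150) + (0.064 + 0.16²/2)·1.25] / 0.1789 = [0.1252 + 0.0960] / 0.1789 = 1.2363 ⇒ 1.24
d₂ = d₁ − σ√T = 1.2363 − 0.1789 = 1.0575 ⇒ 1.06
e^(−rT) = e^(−0.064·1.25) = 0.9231
N(−d₂) = N(-1.06) = 0.1446;  N(−d₁) = N(-1.24) = 0.1075
P = 150·0.9231·0.1446 − 170·0.1075 = 20.0220 − 18.2750 = 1.7470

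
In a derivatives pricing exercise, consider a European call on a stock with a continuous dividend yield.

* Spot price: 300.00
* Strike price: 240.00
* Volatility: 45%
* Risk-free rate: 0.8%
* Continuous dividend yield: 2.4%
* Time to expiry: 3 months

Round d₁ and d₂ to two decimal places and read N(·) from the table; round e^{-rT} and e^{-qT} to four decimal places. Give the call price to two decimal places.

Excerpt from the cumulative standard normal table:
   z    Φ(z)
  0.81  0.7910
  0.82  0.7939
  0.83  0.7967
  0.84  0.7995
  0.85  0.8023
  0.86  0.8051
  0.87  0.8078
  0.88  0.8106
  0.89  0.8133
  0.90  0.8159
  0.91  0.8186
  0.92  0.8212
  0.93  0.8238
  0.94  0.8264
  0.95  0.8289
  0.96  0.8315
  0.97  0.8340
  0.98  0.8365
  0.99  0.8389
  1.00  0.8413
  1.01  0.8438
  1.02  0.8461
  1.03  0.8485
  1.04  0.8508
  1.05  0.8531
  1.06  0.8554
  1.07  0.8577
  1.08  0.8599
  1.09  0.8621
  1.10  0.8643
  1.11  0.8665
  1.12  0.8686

64.24

σ√T = 0.45·√0.25 = 0.2250
d₁ = [ln(300/240) + (0.008 − 0.024 + 0.45²/2)·0.25] / 0.2250 = [0.2231 + 0.0213] / 0.2250 = 1.0865 ⇒ 1.09
d₂ = d₁ − σ√T = 1.0865 − 0.2250 = 0.8615 ⇒ 0.86
exp(−qT) = exp(−0.024·0.25) = 0.9940;  exp(−rT) = exp(−0.008·0.25) = 0.9980
C = 300·0.9940·N(1.09) − 240·0.9980·N(0.86) = 300·0.9940·0.8621 − 240·0.9980·0.8051 = 257.0782 − 192.8376 = 64.2407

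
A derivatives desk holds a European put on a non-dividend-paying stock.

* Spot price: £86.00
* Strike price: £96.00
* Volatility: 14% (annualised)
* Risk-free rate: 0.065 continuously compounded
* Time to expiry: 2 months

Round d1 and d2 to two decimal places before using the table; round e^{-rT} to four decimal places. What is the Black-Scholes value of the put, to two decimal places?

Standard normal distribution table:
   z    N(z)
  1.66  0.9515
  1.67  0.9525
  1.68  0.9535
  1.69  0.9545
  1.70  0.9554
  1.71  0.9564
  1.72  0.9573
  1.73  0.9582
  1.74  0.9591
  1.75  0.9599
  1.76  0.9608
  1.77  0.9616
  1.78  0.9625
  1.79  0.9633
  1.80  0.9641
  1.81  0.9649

£8.99

σ√T = 0.14·√0.1667 = 0.0572
d₁ = [ln(86/96) + (0.065 + 0.14²/2)·0.1667] / 0.0572 = [-0.1100 + 0.0125] / 0.0572 = -1.7065 which rounds to -1.71
d₂ = d₁ − σ√T = -1.7065 − 0.0572 = -1.7636 which rounds to -1.76
exp(−rT) = exp(−0.065·0.1667) = 0.9892
N(−d₂) = N(1.76) = 0.9608;  N(−d₁) = N(1.71) = 0.9564
P = 96·0.9892·0.9608 − 86·0.9564 = 91.2406 − 82.2504 = 8.9902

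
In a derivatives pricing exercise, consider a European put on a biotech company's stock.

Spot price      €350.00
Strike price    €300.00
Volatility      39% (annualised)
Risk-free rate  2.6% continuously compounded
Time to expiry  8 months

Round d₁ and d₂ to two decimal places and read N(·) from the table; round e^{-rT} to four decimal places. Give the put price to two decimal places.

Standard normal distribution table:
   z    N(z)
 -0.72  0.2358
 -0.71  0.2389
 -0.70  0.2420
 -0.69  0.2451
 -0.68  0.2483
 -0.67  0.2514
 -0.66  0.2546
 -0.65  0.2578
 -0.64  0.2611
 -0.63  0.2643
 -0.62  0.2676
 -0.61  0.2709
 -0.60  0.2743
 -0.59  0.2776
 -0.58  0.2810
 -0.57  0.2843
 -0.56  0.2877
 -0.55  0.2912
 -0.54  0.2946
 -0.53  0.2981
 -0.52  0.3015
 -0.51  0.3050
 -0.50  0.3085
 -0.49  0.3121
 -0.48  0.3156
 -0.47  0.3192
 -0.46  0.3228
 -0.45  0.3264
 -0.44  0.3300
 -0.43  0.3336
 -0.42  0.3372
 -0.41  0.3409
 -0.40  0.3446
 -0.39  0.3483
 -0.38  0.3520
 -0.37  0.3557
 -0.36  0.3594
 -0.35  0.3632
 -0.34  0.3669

€19.08

T = 0.6667;  σ√T = 0.3184
d₁ = [ln(350/300) + (0.026 + 0.39²/2)·0.6667] / 0.3184 = [0.1542 + 0.0680] / 0.3184 = 0.6977 → 0.70
d₂ = d₁ − σ√T = 0.6977 − 0.3184 = 0.3793 → 0.38
exp(−rT) = exp(−0.026·0.6667) = 0.9828
P = 300·0.9828·N(-0.38) − 350·N(-0.70) = 300·0.9828·0.3520 − 350·0.2420 = 103.7837 − 84.7000 = 19.0837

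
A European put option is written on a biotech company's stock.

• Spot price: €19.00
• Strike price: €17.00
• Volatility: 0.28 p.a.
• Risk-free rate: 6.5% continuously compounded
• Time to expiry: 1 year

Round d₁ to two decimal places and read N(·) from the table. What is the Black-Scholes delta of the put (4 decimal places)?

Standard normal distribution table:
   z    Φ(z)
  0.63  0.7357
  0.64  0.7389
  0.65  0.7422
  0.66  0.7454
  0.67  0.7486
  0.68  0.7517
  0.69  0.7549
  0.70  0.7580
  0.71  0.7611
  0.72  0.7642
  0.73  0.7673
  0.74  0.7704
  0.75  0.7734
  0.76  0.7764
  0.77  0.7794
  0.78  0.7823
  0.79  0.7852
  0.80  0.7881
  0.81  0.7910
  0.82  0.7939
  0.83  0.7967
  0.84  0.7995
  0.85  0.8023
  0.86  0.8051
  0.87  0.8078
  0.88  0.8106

-0.2206

σ√T = 0.28 × 1.0000 = 0.2800
ln(S/K) + (r + σ²/2)T = ln(19/17) + (0.065 + 0.28²/2)·1 = 0.1112 + 0.1042 = 0.2154
d₁ = 0.2154 / 0.2800 = 0.7694 → 0.77
N(d₁) = N(0.77) = 0.7794
Δ_put = N(d₁) − 1 = 0.7794 − 1 = -0.2206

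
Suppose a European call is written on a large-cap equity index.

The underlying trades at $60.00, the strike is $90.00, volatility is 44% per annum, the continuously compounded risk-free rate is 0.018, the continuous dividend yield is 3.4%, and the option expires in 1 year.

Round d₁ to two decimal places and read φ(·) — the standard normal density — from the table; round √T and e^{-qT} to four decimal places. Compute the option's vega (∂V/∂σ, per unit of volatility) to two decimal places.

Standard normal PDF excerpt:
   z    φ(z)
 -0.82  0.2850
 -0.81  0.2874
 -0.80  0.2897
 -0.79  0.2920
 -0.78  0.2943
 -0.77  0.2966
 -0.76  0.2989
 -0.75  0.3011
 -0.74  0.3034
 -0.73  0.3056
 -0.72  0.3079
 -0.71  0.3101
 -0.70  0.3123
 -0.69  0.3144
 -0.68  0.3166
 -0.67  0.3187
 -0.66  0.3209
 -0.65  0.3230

17.60

σ√T = 0.44·√1 = 0.4400
d₁ = [ln(60/90) + (0.018 − 0.034 + 0.44²/2)·1] / 0.4400 = [-0.4055 + 0.0808] / 0.4400 = -0.7379 ⇒ -0.74
√T = √1 = 1.0000
φ(d₁) = φ(-0.74) = 0.3034
e^(−qT) = e^(−0.034·1) = 0.9666
vega = S·e^(−qT)·φ(d₁)·√T = 60·0.9666·0.3034·1.0000 = 17.5960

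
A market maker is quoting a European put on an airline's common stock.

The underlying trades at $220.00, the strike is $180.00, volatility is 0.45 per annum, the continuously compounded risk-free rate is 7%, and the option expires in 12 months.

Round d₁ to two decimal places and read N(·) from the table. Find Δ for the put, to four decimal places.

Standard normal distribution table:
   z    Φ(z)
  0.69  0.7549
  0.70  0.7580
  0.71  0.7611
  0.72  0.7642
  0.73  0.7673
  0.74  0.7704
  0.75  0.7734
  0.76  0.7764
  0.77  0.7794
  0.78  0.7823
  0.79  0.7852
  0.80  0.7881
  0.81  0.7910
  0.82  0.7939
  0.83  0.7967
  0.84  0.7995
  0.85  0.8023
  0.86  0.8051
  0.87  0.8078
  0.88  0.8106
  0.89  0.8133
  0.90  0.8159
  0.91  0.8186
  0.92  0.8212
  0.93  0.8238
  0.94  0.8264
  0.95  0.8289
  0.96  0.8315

-0.2033

σ√T = 0.45 × 1.0000 = 0.4500
d₁ = [ln(220/180) + (0.07 + ½·0.45²)·1] / (σ√T) = (0.2007 + 0.1713) / 0.4500 = 0.8265 ⇒ 0.83
N(d₁) = N(0.83) = 0.7967
Δ_put = N(d₁) − 1 = 0.7967 − 1 = -0.2033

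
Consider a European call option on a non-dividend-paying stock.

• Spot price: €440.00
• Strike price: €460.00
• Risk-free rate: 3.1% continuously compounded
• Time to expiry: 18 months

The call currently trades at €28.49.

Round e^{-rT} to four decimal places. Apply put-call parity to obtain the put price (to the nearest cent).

e^(−rT) = e^(−0.031·1.5) = 0.9546
Put-call parity: C − P = S − K·e^(−rT) = 440 − 460·0.9546 = 440 − 439.1160 = 0.8840
P = C − (C − P) = 28.49 − (0.8840) = 27.6060

€27.61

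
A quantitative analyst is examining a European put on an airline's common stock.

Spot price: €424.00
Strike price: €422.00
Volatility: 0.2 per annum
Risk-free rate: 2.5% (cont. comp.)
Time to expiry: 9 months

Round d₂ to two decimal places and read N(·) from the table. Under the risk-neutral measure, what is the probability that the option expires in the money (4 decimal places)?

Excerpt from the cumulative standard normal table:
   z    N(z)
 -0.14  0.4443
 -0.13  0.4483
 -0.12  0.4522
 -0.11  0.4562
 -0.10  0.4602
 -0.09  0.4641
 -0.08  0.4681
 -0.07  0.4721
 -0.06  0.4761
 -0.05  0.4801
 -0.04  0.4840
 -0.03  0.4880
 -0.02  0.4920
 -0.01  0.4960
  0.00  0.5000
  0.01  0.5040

σ√T = 0.2 × 0.8660 = 0.1732
ln(S/K) + (r + σ²/2)T = ln(424/422) + (0.025 + 0.2²/2)·0.75 = 0.0047 + 0.0338 = 0.0385
d₁ = 0.0385 / 0.1732 = 0.2222 ≈ 0.22
d₂ = d₁ − σ√T = 0.2222 − 0.1732 = 0.0489 ≈ 0.05
Pr(exercise) under Q = N(−d₂) = N(-0.05) = 0.4801

0.4801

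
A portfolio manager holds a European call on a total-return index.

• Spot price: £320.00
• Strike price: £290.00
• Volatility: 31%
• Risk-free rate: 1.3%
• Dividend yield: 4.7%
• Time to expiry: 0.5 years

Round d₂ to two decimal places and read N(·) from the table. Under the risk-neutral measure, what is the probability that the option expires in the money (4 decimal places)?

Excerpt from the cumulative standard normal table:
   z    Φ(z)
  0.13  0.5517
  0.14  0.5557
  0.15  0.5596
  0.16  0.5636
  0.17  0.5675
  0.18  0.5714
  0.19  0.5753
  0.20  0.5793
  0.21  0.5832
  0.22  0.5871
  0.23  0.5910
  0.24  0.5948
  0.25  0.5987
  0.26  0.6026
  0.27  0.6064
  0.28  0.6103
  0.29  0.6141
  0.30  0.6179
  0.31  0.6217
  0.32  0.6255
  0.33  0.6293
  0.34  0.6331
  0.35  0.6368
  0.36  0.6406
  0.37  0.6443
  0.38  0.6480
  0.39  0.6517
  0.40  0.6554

0.6026

σ√T = 0.31 × 0.7071 = 0.2192
d₁ = [ln(320/290) + (0.013 − 0.047 + ½·0.31²)·0.5] / (σ√T) = (0.0984 + 0.0070) / 0.2192 = 0.4811 → 0.48
d₂ = 0.4811 − 0.2192 = 0.2619 → 0.26
Pr(exercise) under Q = N(d₂) = 0.6026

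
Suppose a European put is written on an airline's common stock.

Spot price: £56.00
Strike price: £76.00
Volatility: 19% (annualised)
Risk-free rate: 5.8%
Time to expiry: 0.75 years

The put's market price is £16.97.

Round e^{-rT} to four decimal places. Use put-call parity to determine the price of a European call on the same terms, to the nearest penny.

£0.21

e^(−rT) = e^(−0.058·0.75) = 0.9574
Put-call parity: C − P = S − K·e^(−rT) = 56 − 76·0.9574 = 56 − 72.7624 = -16.7624
C = P + (C − P) = 16.97 + (-16.7624) = 0.2076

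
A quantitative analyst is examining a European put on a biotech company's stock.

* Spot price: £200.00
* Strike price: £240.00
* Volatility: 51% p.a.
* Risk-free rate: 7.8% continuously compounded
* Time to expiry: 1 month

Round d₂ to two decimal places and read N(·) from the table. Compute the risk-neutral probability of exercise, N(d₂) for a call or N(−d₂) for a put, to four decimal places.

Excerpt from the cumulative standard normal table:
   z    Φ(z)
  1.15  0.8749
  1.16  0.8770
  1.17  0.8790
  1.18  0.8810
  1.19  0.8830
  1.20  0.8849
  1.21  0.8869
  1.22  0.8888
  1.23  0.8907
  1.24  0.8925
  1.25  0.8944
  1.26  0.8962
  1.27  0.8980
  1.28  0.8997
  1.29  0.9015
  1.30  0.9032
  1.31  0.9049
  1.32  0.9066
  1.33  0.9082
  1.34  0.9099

σ√T = 0.51 × 0.2887 = 0.1472
d₁ = [ln(200/240) + (0.078 + 0.51²/2)·0.08333] / 0.1472 = [-0.1823 + 0.0173] / 0.1472 = -1.1206 which rounds to -1.12
d₂ = d₁ − σ√T = -1.1206 − 0.1472 = -1.2679 which rounds to -1.27
Pr(exercise) under Q = N(−d₂) = N(1.27) = 0.8980

0.8980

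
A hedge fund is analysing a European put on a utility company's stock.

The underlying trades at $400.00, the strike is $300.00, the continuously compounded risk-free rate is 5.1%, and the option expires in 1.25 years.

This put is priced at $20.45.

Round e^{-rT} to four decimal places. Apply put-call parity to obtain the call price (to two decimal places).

exp(−rT) = exp(−0.051·1.25) = 0.9382
Put-call parity: C − P = S − K·e^(−rT) = 400 − 300·0.9382 = 400 − 281.4600 = 118.5400
C = P + (C − P) = 20.45 + (118.5400) = 138.9900

$138.99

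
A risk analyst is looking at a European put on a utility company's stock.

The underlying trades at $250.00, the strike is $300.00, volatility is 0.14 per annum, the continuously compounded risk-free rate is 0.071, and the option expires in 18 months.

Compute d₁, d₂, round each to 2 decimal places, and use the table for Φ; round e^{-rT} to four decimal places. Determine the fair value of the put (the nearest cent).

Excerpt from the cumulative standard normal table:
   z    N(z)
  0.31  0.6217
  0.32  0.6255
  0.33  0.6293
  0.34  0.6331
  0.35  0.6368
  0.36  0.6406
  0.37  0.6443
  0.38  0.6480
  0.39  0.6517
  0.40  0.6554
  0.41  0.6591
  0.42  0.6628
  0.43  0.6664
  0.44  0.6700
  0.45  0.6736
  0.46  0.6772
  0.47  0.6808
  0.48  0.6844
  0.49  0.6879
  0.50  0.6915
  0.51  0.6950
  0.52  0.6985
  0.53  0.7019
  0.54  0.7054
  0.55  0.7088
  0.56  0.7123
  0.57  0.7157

$29.15

T = 1.5;  σ√T = 0.1715
d₁ = [ln(250/300) + (0.071 + 0.14²/2)·1.5] / 0.1715 = [-0.1823 + 0.1212] / 0.1715 = -0.3565 → -0.36
d₂ = d₁ − σ√T = -0.3565 − 0.1715 = -0.5279 → -0.53
exp(−rT) = exp(−0.071·1.5) = 0.8990
P = 300·0.8990·N(0.53) − 250·N(0.36) = 300·0.8990·0.7019 − 250·0.6406 = 189.3024 − 160.1500 = 29.1524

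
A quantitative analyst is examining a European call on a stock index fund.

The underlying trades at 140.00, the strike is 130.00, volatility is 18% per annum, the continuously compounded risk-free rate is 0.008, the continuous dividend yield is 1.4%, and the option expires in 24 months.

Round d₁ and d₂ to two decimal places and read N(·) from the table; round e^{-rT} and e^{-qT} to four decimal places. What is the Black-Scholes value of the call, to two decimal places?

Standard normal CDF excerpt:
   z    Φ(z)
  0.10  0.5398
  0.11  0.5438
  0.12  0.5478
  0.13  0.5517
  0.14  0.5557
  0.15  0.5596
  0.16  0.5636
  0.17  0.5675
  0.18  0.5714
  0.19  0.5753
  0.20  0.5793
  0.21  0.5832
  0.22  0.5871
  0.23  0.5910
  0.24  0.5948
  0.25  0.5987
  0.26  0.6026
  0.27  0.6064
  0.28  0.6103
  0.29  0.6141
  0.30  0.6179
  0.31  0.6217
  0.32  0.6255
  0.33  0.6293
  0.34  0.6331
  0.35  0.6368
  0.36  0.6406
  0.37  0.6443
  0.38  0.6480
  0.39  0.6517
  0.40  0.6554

σ√T = 0.18 × 1.4142 = 0.2546
ln(S/K) + (r − q + σ²/2)T = ln(140/130) + (0.008 − 0.014 + 0.18²/2)·2 = 0.0741 + 0.0204 = 0.0945
d₁ = 0.0945 / 0.2546 = 0.3713 ≈ 0.37
d₂ = d₁ − σ√T = 0.3713 − 0.2546 = 0.1167 ≈ 0.12
e^(−qT) = e^(−0.014·2) = 0.9724;  e^(−rT) = e^(−0.008·2) = 0.9841
N(d₁) = N(0.37) = 0.6443;  N(d₂) = N(0.12) = 0.5478
C = 140·0.9724·0.6443 − 130·0.9841·0.5478 = 87.7124 − 70.0817 = 17.6307

17.63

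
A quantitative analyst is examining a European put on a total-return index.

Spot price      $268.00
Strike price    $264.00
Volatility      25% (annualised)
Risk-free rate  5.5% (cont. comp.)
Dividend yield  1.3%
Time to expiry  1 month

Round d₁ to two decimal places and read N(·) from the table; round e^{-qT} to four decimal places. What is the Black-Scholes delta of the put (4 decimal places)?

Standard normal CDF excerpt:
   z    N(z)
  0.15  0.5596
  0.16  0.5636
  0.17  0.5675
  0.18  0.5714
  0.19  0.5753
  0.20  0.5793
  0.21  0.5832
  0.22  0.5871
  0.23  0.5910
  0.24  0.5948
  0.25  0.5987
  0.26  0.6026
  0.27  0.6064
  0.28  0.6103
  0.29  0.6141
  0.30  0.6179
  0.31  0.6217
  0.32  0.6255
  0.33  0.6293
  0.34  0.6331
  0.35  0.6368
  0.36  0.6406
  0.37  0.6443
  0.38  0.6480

-0.3855

T = 0.08333;  σ√T = 0.0722
ln(S/K) + (r − q + σ²/2)T = ln(268/264) + (0.055 − 0.013 + 0.25²/2)·0.08333 = 0.0150 + 0.0061 = 0.0211
d₁ = 0.0211 / 0.0722 = 0.2930 ⇒ 0.29
N(d₁) = N(0.29) = 0.6141
Δ_put = e^(−qT)·(N(d₁) − 1) = 0.9989·(0.6141 − 1) = -0.3855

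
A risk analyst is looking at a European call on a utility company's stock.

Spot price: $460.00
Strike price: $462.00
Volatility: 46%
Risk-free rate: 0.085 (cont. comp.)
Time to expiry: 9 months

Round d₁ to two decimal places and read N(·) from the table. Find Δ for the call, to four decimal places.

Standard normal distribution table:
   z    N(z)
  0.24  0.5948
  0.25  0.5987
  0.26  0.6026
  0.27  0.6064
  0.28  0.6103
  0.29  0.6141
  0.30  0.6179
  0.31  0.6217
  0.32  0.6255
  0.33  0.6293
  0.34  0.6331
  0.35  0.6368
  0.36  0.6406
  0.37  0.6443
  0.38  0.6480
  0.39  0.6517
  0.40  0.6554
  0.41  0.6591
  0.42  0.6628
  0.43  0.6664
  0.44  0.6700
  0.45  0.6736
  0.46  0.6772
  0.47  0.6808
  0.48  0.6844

0.6368

σ√T = 0.46·√0.75 = 0.3984
d₁ = [ln(460/462) + (0.085 + 0.46²/2)·0.75] / 0.3984 = [-0.0043 + 0.1431] / 0.3984 = 0.3483 ≈ 0.35
N(d₁) = N(0.35) = 0.6368
Δ_call = N(d₁) = 0.6368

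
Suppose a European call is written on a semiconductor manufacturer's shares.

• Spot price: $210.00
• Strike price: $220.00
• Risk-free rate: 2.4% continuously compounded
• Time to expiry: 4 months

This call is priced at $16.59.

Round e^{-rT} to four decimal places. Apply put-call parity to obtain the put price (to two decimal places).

exp(−rT) = exp(−0.024·0.3333) = 0.9920
Put-call parity: C − P = S − K·e^(−rT) = 210 − 220·0.9920 = 210 − 218.2400 = -8.2400
P = C − (C − P) = 16.59 − (-8.2400) = 24.8300

$24.83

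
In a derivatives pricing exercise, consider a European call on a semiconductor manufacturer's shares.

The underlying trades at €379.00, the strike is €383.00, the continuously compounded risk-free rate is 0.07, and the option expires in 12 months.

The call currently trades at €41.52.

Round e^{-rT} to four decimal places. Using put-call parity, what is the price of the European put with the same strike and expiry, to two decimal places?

€19.63

e^(−rT) = e^(−0.07·1) = 0.9324
Put-call parity: C − P = S − K·e^(−rT) = 379 − 383·0.9324 = 379 − 357.1092 = 21.8908
P = C − (C − P) = 41.52 − (21.8908) = 19.6292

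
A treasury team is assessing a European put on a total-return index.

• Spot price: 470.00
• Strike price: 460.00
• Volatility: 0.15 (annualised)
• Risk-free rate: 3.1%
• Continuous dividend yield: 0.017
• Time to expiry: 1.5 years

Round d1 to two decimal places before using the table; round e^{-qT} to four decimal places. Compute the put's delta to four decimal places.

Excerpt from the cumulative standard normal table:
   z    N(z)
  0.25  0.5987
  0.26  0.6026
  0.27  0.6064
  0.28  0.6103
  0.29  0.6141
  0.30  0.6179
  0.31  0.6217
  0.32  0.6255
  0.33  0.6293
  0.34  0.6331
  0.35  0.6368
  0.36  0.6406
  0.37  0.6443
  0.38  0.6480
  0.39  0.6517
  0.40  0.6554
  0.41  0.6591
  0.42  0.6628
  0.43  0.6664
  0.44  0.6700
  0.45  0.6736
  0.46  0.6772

-0.3651

T = 1.5;  σ√T = 0.1837
d₁ = [ln(470/460) + (0.031 − 0.017 + 0.15²/2)·1.5] / 0.1837 = [0.0215 + 0.0379] / 0.1837 = 0.3232 → 0.32
N(d₁) = N(0.32) = 0.6255
Δ_put = e^(−qT)·(N(d₁) − 1) = 0.9748·(0.6255 − 1) = -0.3651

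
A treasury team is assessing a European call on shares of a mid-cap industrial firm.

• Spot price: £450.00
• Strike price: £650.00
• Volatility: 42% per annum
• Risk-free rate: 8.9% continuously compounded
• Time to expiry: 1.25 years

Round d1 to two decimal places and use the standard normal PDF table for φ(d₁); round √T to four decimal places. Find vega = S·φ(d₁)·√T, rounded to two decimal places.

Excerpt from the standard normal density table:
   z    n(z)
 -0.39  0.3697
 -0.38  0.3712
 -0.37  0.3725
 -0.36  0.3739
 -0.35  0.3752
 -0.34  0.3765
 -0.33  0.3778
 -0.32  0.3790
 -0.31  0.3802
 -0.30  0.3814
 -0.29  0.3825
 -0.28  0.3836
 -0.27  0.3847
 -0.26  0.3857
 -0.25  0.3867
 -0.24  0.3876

191.28

σ√T = 0.42·√1.25 = 0.4696
ln(S/K) + (r + σ²/2)T = ln(450/650) + (0.089 + 0.42²/2)·1.25 = -0.3677 + 0.2215 = -0.1462
d₁ = -0.1462 / 0.4696 = -0.3114 ⇒ -0.31
√T = √1.25 = 1.1180
φ(d₁) = φ(-0.31) = 0.3802
vega = S·φ(d₁)·√T = 450·0.3802·1.1180 = 191.2786
(The put has the same vega.)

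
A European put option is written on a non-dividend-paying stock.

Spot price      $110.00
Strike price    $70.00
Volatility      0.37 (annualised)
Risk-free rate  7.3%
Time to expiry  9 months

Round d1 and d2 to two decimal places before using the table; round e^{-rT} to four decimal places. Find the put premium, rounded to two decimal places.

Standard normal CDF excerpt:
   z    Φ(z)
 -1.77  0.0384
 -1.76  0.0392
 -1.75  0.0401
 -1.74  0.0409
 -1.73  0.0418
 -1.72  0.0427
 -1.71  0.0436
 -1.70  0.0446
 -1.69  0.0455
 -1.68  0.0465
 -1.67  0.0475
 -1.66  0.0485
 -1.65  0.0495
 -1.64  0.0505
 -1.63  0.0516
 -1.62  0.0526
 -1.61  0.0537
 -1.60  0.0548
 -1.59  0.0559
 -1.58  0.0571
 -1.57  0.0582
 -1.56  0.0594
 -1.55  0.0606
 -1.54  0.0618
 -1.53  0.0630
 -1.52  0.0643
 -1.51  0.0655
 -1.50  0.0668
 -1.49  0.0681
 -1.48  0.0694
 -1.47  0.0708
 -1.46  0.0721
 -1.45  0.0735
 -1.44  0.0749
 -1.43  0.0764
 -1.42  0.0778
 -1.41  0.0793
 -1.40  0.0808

σ√T = 0.37·√0.75 = 0.3204
d₁ = [ln(110/70) + (0.073 + ½·0.37²)·0.75] / (σ√T) = (0.4520 + 0.1061) / 0.3204 = 1.7416 ⇒ 1.74
d₂ = 1.7416 − 0.3204 = 1.4212 ⇒ 1.42
exp(−rT) = exp(−0.073·0.75) = 0.9467
P = 70·0.9467·N(-1.42) − 110·N(-1.74) = 70·0.9467·0.0778 − 110·0.0409 = 5.1557 − 4.4990 = 0.6567

$0.66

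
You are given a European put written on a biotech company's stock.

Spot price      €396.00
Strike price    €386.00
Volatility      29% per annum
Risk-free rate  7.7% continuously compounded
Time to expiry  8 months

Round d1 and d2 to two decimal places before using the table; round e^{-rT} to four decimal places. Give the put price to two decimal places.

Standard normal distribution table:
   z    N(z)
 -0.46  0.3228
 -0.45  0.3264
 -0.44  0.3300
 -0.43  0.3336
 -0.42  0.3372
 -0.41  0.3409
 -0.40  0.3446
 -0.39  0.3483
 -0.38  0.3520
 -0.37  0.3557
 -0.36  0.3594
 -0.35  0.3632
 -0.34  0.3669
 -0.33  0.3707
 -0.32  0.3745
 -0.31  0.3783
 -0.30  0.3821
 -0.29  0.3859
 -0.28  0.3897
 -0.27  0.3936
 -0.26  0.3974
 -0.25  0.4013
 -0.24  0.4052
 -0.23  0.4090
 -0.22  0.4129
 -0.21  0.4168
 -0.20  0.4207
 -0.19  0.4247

T = 0.6667;  σ√T = 0.2368
d₁ = [ln(396/386) + (0.077 + 0.29²/2)·0.6667] / 0.2368 = [0.0256 + 0.0794] / 0.2368 = 0.4432 → 0.44
d₂ = d₁ − σ√T = 0.4432 − 0.2368 = 0.2064 → 0.21
e^(−rT) = e^(−0.077·0.6667) = 0.9500
N(−d₂) = N(-0.21) = 0.4168;  N(−d₁) = N(-0.44) = 0.3300
P = 386·0.9500·0.4168 − 396·0.3300 = 152.8406 − 130.6800 = 22.1606

€22.16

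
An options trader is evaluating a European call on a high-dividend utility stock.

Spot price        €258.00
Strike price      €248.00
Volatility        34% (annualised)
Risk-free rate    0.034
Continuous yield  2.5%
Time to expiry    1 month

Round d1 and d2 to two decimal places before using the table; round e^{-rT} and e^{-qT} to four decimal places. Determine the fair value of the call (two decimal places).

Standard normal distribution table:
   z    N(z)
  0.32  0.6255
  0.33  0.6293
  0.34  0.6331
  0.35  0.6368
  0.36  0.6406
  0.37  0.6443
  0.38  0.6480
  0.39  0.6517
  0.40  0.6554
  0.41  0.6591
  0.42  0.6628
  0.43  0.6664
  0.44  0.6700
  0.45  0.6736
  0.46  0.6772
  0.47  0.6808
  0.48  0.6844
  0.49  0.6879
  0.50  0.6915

T = 0.08333;  σ√T = 0.0981
ln(S/K) + (r − q + σ²/2)T = ln(258/248) + (0.034 − 0.025 + 0.34²/2)·0.08333 = 0.0395 + 0.0056 = 0.0451
d₁ = 0.0451 / 0.0981 = 0.4595 → 0.46
d₂ = d₁ − σ√T = 0.4595 − 0.0981 = 0.3613 → 0.36
exp(−qT) = exp(−0.025·0.08333) = 0.9979;  exp(−rT) = exp(−0.034·0.08333) = 0.9972
N(d₁) = N(0.46) = 0.6772;  N(d₂) = N(0.36) = 0.6406
C = 258·0.9979·0.6772 − 248·0.9972·0.6406 = 174.3507 − 158.4240 = 15.9267

€15.93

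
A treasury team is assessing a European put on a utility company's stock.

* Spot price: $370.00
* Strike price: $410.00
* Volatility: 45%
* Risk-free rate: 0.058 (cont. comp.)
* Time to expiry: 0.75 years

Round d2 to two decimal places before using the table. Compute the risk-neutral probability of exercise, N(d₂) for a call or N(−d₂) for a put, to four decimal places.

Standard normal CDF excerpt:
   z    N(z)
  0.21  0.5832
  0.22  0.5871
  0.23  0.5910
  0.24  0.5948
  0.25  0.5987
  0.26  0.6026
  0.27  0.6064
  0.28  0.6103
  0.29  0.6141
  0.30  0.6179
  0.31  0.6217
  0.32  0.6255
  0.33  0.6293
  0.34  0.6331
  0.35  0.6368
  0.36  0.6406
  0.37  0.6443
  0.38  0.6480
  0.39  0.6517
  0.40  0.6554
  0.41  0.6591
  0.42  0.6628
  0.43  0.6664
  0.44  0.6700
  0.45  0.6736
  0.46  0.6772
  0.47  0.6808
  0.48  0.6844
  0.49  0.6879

0.6368

σ√T = 0.45·√0.75 = 0.3897
d₁ = [ln(370/410) + (0.058 + 0.45²/2)·0.75] / 0.3897 = [-0.1027 + 0.1194] / 0.3897 = 0.0431 → 0.04
d₂ = d₁ − σ√T = 0.0431 − 0.3897 = -0.3466 → -0.35
Risk-neutral Pr[S_T < K] = N(−d₂) = N(0.35) = 0.6368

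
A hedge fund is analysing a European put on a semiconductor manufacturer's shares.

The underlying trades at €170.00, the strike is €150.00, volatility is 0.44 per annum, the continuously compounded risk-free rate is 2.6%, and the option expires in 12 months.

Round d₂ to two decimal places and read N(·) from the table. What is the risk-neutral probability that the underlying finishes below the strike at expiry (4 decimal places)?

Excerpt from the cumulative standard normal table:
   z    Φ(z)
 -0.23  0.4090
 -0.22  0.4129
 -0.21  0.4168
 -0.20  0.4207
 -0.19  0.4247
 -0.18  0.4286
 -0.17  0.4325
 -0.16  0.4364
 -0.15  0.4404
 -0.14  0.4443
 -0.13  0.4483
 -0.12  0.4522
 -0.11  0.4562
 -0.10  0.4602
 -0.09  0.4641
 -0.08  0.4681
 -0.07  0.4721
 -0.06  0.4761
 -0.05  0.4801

σ√T = 0.44·√1 = 0.4400
d₁ = [ln(170/150) + (0.026 + ½·0.44²)·1] / (σ√T) = (0.1252 + 0.1228) / 0.4400 = 0.5636 which rounds to 0.56
d₂ = 0.5636 − 0.4400 = 0.1236 which rounds to 0.12
Risk-neutral Pr[S_T < K] = N(−d₂) = N(-0.12) = 0.4522

0.4522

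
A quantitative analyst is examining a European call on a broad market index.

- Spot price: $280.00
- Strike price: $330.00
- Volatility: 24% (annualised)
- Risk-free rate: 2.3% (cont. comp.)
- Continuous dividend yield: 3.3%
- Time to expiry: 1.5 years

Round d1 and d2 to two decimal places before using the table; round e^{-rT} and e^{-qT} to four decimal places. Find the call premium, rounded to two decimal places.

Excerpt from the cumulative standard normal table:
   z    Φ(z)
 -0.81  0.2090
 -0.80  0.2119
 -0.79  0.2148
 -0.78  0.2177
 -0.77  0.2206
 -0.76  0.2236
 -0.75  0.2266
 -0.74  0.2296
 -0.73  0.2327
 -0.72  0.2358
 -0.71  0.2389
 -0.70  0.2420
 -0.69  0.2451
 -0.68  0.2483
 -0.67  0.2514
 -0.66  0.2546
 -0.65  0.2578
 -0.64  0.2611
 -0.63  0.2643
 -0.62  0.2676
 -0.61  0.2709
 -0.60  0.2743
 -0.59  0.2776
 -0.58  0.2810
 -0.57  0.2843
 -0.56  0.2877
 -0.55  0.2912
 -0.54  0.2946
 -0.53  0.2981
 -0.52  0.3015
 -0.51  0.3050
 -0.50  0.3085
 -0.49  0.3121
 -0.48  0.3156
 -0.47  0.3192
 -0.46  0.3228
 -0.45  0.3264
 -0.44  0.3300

$14.73

σ√T = 0.24·√1.5 = 0.2939
d₁ = [ln(280/330) + (0.023 − 0.033 + ½·0.24²)·1.5] / (σ√T) = (-0.1643 + 0.0282) / 0.2939 = -0.4630 ⇒ -0.46
d₂ = -0.4630 − 0.2939 = -0.7570 ⇒ -0.76
e^(−qT) = e^(−0.033·1.5) = 0.9517;  e^(−rT) = e^(−0.023·1.5) = 0.9661
N(d₁) = N(-0.46) = 0.3228;  N(d₂) = N(-0.76) = 0.2236
C = 280·0.9517·0.3228 − 330·0.9661·0.2236 = 86.0185 − 71.2866 = 14.7319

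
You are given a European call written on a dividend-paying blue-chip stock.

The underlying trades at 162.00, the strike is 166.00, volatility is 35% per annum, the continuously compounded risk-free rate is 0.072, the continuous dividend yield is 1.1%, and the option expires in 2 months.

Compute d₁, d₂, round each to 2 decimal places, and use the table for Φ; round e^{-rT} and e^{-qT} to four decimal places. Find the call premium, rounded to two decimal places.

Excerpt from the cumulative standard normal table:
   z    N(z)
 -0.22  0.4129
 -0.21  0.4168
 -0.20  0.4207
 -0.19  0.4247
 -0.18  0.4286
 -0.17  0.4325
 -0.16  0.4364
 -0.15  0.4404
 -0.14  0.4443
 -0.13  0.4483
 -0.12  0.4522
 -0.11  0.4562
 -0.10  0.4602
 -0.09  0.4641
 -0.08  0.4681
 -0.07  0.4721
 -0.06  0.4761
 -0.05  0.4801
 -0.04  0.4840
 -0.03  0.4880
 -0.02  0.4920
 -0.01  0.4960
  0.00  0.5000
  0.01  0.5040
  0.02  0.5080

σ√T = 0.35·√0.1667 = 0.1429
d₁ = [ln(162/166) + (0.072 − 0.011 + ½·0.35²)·0.1667] / (σ√T) = (-0.0244 + 0.0204) / 0.1429 = -0.0281 → -0.03
d₂ = -0.0281 − 0.1429 = -0.1710 → -0.17
exp(−qT) = exp(−0.011·0.1667) = 0.9982;  exp(−rT) = exp(−0.072·0.1667) = 0.9881
C = 162·0.9982·N(-0.03) − 166·0.9881·N(-0.17) = 162·0.9982·0.4880 − 166·0.9881·0.4325 = 78.9137 − 70.9406 = 7.9731

7.97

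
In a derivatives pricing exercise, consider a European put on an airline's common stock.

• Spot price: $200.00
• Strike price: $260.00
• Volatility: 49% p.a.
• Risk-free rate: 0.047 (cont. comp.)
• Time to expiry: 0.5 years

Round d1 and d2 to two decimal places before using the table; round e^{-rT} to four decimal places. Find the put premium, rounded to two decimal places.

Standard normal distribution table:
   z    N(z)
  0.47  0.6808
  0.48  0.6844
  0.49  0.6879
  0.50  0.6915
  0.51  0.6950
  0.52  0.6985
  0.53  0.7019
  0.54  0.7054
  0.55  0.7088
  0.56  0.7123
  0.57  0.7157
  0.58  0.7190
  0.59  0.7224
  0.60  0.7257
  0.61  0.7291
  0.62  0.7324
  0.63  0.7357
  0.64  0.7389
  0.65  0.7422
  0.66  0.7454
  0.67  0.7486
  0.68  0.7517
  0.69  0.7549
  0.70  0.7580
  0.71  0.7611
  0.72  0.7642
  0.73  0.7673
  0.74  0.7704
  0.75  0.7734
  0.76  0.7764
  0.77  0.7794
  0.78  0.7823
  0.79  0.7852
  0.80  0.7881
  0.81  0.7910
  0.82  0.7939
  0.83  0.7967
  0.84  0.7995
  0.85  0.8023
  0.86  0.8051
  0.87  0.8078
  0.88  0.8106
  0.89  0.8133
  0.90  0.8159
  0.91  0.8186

σ√T = 0.49 × 0.7071 = 0.3465
d₁ = [ln(200/260) + (0.047 + 0.49²/2)·0.5] / 0.3465 = [-0.2624 + 0.0835] / 0.3465 = -0.5162 ⇒ -0.52
d₂ = d₁ − σ√T = -0.5162 − 0.3465 = -0.8626 ⇒ -0.86
exp(−rT) = exp(−0.047·0.5) = 0.9768
N(−d₂) = N(0.86) = 0.8051;  N(−d₁) = N(0.52) = 0.6985
P = 260·0.9768·0.8051 − 200·0.6985 = 204.4696 − 139.7000 = 64.7696

$64.77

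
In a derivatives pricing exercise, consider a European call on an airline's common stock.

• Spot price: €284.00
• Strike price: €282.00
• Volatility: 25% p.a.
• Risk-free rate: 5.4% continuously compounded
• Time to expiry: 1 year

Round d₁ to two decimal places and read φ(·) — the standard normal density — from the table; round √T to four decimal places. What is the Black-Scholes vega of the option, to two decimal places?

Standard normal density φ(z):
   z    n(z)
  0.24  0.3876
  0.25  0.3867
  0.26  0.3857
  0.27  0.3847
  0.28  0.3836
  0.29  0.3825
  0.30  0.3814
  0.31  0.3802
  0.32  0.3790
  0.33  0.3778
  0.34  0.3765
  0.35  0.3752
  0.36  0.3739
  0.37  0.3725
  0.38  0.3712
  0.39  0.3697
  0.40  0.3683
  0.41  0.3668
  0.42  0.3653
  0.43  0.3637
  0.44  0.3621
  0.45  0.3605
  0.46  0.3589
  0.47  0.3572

105.79

σ√T = 0.25 × 1.0000 = 0.2500
d₁ = [ln(284/282) + (0.054 + ½·0.25²)·1] / (σ√T) = (0.0071 + 0.0852) / 0.2500 = 0.3693 which rounds to 0.37
√T = √1 = 1.0000
φ(d₁) = φ(0.37) = 0.3725
vega = S·φ(d₁)·√T = 284·0.3725·1.0000 = 105.7900
(Call and put vega coincide under Black-Scholes.)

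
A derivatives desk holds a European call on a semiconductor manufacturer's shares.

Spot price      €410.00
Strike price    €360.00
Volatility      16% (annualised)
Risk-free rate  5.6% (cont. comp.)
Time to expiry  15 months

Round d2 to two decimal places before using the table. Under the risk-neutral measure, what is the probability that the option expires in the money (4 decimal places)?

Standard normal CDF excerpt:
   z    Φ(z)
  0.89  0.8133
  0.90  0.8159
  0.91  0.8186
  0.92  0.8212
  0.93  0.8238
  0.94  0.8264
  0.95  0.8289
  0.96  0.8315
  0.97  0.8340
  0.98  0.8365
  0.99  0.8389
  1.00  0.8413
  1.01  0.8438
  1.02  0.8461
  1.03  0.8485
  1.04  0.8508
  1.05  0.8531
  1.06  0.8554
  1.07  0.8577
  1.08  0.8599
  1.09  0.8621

σ√T = 0.16·√1.25 = 0.1789
d₁ = [ln(410/360) + (0.056 + 0.16²/2)·1.25] / 0.1789 = [0.1301 + 0.0860] / 0.1789 = 1.2078 ⇒ 1.21
d₂ = d₁ − σ√T = 1.2078 − 0.1789 = 1.0289 ⇒ 1.03
Risk-neutral Pr[S_T > K] = N(d₂) = N(1.03) = 0.8485

0.8485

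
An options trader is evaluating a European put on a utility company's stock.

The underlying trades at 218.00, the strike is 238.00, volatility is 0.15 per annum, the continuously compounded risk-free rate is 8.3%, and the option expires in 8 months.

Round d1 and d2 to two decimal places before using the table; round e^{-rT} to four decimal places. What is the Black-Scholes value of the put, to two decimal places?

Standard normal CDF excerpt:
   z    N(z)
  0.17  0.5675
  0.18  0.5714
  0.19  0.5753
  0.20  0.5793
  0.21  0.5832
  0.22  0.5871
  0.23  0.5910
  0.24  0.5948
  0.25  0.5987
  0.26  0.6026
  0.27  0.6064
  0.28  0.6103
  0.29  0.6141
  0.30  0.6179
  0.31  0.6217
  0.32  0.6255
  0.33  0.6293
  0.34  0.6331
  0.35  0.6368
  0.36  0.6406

15.43

σ√T = 0.15 × 0.8165 = 0.1225
ln(S/K) + (r + σ²/2)T = ln(218/238) + (0.083 + 0.15²/2)·0.6667 = -0.0878 + 0.0628 = -0.0249
d₁ = -0.0249 / 0.1225 = -0.2037 → -0.20
d₂ = d₁ − σ√T = -0.2037 − 0.1225 = -0.3261 → -0.33
exp(−rT) = exp(−0.083·0.6667) = 0.9462
N(−d₂) = N(0.33) = 0.6293;  N(−d₁) = N(0.20) = 0.5793
P = 238·0.9462·0.6293 − 218·0.5793 = 141.7156 − 126.2874 = 15.4282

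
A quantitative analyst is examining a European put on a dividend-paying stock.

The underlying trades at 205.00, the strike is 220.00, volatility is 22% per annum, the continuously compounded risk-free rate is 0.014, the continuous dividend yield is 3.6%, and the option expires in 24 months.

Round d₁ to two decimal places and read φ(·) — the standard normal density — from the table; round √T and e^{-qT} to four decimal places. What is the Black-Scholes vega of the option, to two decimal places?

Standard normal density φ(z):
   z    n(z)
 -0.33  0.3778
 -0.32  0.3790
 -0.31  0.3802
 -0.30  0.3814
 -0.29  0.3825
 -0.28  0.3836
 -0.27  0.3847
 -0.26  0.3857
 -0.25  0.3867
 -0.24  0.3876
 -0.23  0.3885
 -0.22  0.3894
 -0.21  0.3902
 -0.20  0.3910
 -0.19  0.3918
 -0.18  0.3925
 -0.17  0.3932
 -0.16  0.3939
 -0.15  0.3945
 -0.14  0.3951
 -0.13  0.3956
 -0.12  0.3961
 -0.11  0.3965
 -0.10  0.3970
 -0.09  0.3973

T = 2;  σ√T = 0.3111
d₁ = [ln(205/220) + (0.014 − 0.036 + ½·0.22²)·2] / (σ√T) = (-0.0706 + 0.0044) / 0.3111 = -0.2128 ≈ -0.21
√T = √2 = 1.4142
φ(d₁) = φ(-0.21) = 0.3902
e^(−qT) = e^(−0.036·2) = 0.9305
vega = S·e^(−qT)·φ(d₁)·√T = 205·0.9305·0.3902·1.4142 = 105.2612
(The call has the same vega.)

105.26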